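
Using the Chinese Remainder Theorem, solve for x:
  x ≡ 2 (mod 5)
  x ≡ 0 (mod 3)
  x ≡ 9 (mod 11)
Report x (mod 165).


Moduli 5, 3, 11 are pairwise coprime; by CRT there is a unique solution modulo M = 5 · 3 · 11 = 165.
Solve pairwise, accumulating the modulus:
  Start with x ≡ 2 (mod 5).
  Combine with x ≡ 0 (mod 3): since gcd(5, 3) = 1, we get a unique residue mod 15.
    Write x = 2 + 5·t and substitute into x ≡ 0 (mod 3): 5·t ≡ 0 − 2 = -2 (mod 3).
    Reduce coefficients mod 3: 2·t ≡ 1 (mod 3).
    The inverse of 2 mod 3 is 2 (since 2·2 = 4 = 1·3 + 1), so t ≡ 2·1 = 2 ≡ 2 (mod 3).
    Then x = 2 + 5·2 = 12, valid modulo lcm(5, 3) = 15: x ≡ 12 (mod 15).
  Combine with x ≡ 9 (mod 11): since gcd(15, 11) = 1, we get a unique residue mod 165.
    Write x = 12 + 15·t and substitute into x ≡ 9 (mod 11): 15·t ≡ 9 − 12 = -3 (mod 11).
    Reduce coefficients mod 11: 4·t ≡ 8 (mod 11).
    The inverse of 4 mod 11 is 3 (since 4·3 = 12 = 1·11 + 1), so t ≡ 3·8 = 24 ≡ 2 (mod 11).
    Then x = 12 + 15·2 = 42, valid modulo lcm(15, 11) = 165: x ≡ 42 (mod 165).
Verify: 42 mod 5 = 2 ✓, 42 mod 3 = 0 ✓, 42 mod 11 = 9 ✓.

x ≡ 42 (mod 165).


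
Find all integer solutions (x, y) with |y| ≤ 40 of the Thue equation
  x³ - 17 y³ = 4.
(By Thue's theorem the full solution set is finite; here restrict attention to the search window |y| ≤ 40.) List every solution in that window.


The equation is x³ - 17y³ = 4. For fixed y, x³ = 17·y³ + 4, so a solution requires the RHS to be a perfect cube.
Strategy: iterate y from -40 to 40, compute RHS = 17·y³ + 4, and check whether it is a (positive or negative) perfect cube.
Check small values of y:
  y = 0: RHS = 4 is not a perfect cube.
  y = 1: RHS = 21 is not a perfect cube.
  y = -1: RHS = -13 is not a perfect cube.
  y = 2: RHS = 140 is not a perfect cube.
  y = -2: RHS = -132 is not a perfect cube.
  y = 3: RHS = 463 is not a perfect cube.
  y = -3: RHS = -455 is not a perfect cube.
Continuing the search up to |y| = 40 finds no solutions either.
No (x, y) in the scanned range satisfies the equation.

No integer solutions with |y| ≤ 40.


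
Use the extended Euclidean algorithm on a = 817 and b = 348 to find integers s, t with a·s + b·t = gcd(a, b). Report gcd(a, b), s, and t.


Euclidean algorithm on (817, 348) — divide until remainder is 0:
  817 = 2 · 348 + 121
  348 = 2 · 121 + 106
  121 = 1 · 106 + 15
  106 = 7 · 15 + 1
  15 = 15 · 1 + 0
gcd(817, 348) = 1.
Track Bezout coefficients alongside the remainders: start with r₀ = 817 = a·1 + b·0 (s = 1, t = 0) and r₁ = 348 = a·0 + b·1 (s = 0, t = 1); each new remainder r_{k+1} = r_{k-1} − q_k·r_k inherits s_{k+1} = s_{k-1} − q_k·s_k, t_{k+1} = t_{k-1} − q_k·t_k, so r_k = a·s_k + b·t_k at every step:
  q = 2: r = 121, s = 1 − 2·0 = 1, t = 0 − 2·1 = -2  (check: 817·1 + 348·(-2) = 121)
  q = 2: r = 106, s = 0 − 2·1 = -2, t = 1 − 2·(-2) = 5  (check: 817·(-2) + 348·5 = 106)
  q = 1: r = 15, s = 1 − 1·(-2) = 3, t = -2 − 1·5 = -7  (check: 817·3 + 348·(-7) = 15)
  q = 7: r = 1, s = -2 − 7·3 = -23, t = 5 − 7·(-7) = 54  (check: 817·(-23) + 348·54 = 1)
The row with r = 1 (the gcd) gives the Bezout coefficients s = -23, t = 54.
Result: 817 · (-23) + 348 · (54) = 1.

gcd(817, 348) = 1; s = -23, t = 54 (check: 817·(-23) + 348·54 = 1).


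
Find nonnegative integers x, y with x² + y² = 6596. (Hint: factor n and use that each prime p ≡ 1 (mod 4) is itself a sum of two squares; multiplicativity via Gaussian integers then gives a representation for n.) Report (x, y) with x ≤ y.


Step 1: Factor n = 6596 = 2^2 · 17 · 97.
Step 2: Check the mod-4 condition on each prime factor: 2 = 2 (special); 17 ≡ 1 (mod 4), exponent 1; 97 ≡ 1 (mod 4), exponent 1.
All primes ≡ 3 (mod 4) appear to even exponent (or don't appear), so by the two-squares theorem n IS expressible as a sum of two squares.
Step 3: Build a representation. Group n = k² · m with k = 2 and m = 17 · 97 = 1649 (a product of primes ≡ 1 (mod 4)); a representation of m scales to one of n via (k·x)² + (k·y)² = k²(x² + y²). Each prime p ≡ 1 (mod 4) is itself a sum of two squares; find a² by testing p − a² for a perfect square:
  17: 17 − 1² = 16 = 4² ⇒ 17 = 1² + 4².
  97: 97 − 1² = 96, 97 − 2² = 93, 97 − 3² = 88, 97 − 4² = 81 = 9² ⇒ 97 = 4² + 9².
  Combine using the Brahmagupta–Fibonacci identity (a² + b²)(c² + d²) = (ac − bd)² + (ad + bc)² = (ac + bd)² + (ad − bc)²:
  17 · 97 = 1649: from (1² + 4²)(4² + 9²), take (1·4 − 4·9, 1·9 + 4·4) = (4 − 36, 9 + 16) = (-32, 25); dropping signs (only squares matter) gives (32, 25); check 32² + 25² = 1024 + 625 = 1649 ✓.
  Scale by k = 2: (2·32, 2·25) = (64, 50).
Step 4: Order so x ≤ y and verify: 50² + 64² = 2500 + 4096 = 6596 = n. ✓

n = 6596 = 50² + 64² (one valid representation with x ≤ y).


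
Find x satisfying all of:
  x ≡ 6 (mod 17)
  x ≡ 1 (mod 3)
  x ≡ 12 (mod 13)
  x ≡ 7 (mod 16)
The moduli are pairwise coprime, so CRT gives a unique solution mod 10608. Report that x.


Product of moduli M = 17 · 3 · 13 · 16 = 10608.
Merge one congruence at a time:
  Start: x ≡ 6 (mod 17).
  Combine with x ≡ 1 (mod 3); new modulus lcm = 51.
    Write x = 6 + 17·t and substitute into x ≡ 1 (mod 3): 17·t ≡ 1 − 6 = -5 (mod 3).
    Reduce coefficients mod 3: 2·t ≡ 1 (mod 3).
    The inverse of 2 mod 3 is 2 (since 2·2 = 4 = 1·3 + 1), so t ≡ 2·1 = 2 ≡ 2 (mod 3).
    Then x = 6 + 17·2 = 40, valid modulo lcm(17, 3) = 51: x ≡ 40 (mod 51).
  Combine with x ≡ 12 (mod 13); new modulus lcm = 663.
    Write x = 40 + 51·t and substitute into x ≡ 12 (mod 13): 51·t ≡ 12 − 40 = -28 (mod 13).
    Reduce coefficients mod 13: 12·t ≡ 11 (mod 13).
    The inverse of 12 mod 13 is 12 (since 12·12 = 144 = 11·13 + 1), so t ≡ 12·11 = 132 ≡ 2 (mod 13).
    Then x = 40 + 51·2 = 142, valid modulo lcm(51, 13) = 663: x ≡ 142 (mod 663).
  Combine with x ≡ 7 (mod 16); new modulus lcm = 10608.
    Write x = 142 + 663·t and substitute into x ≡ 7 (mod 16): 663·t ≡ 7 − 142 = -135 (mod 16).
    Reduce coefficients mod 16: 7·t ≡ 9 (mod 16).
    The inverse of 7 mod 16 is 7 (since 7·7 = 49 = 3·16 + 1), so t ≡ 7·9 = 63 ≡ 15 (mod 16).
    Then x = 142 + 663·15 = 10087, valid modulo lcm(663, 16) = 10608: x ≡ 10087 (mod 10608).
Verify against each original: 10087 mod 17 = 6, 10087 mod 3 = 1, 10087 mod 13 = 12, 10087 mod 16 = 7.

x ≡ 10087 (mod 10608).


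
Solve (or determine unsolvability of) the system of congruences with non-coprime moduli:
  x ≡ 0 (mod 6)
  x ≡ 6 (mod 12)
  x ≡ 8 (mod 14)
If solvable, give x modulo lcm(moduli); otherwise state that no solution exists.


Moduli 6, 12, 14 are not pairwise coprime, so CRT works modulo lcm(m_i) when all pairwise compatibility conditions hold.
Pairwise compatibility: gcd(m_i, m_j) must divide a_i - a_j for every pair.
Merge one congruence at a time:
  Start: x ≡ 0 (mod 6).
  Combine with x ≡ 6 (mod 12): gcd(6, 12) = 6; 6 - 0 = 6, which IS divisible by 6, so compatible.
    Write x = 0 + 6·t and substitute into x ≡ 6 (mod 12): 6·t ≡ 6 − 0 = 6 (mod 12).
    Divide the congruence (and modulus) by g = 6: 1·t ≡ 1 (mod 2).
    So t ≡ 1 (mod 2).
    Then x = 0 + 6·1 = 6, valid modulo lcm(6, 12) = 12: x ≡ 6 (mod 12).
  Combine with x ≡ 8 (mod 14): gcd(12, 14) = 2; 8 - 6 = 2, which IS divisible by 2, so compatible.
    Write x = 6 + 12·t and substitute into x ≡ 8 (mod 14): 12·t ≡ 8 − 6 = 2 (mod 14).
    Divide the congruence (and modulus) by g = 2: 6·t ≡ 1 (mod 7).
    The inverse of 6 mod 7 is 6 (since 6·6 = 36 = 5·7 + 1), so t ≡ 6·1 = 6 ≡ 6 (mod 7).
    Then x = 6 + 12·6 = 78, valid modulo lcm(12, 14) = 84: x ≡ 78 (mod 84).
Verify: 78 mod 6 = 0, 78 mod 12 = 6, 78 mod 14 = 8.

x ≡ 78 (mod 84).


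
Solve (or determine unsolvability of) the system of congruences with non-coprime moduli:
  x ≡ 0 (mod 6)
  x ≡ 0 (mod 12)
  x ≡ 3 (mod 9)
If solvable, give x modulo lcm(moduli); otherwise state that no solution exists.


Moduli 6, 12, 9 are not pairwise coprime, so CRT works modulo lcm(m_i) when all pairwise compatibility conditions hold.
Pairwise compatibility: gcd(m_i, m_j) must divide a_i - a_j for every pair.
Merge one congruence at a time:
  Start: x ≡ 0 (mod 6).
  Combine with x ≡ 0 (mod 12): gcd(6, 12) = 6; 0 - 0 = 0, which IS divisible by 6, so compatible.
    Write x = 0 + 6·t and substitute into x ≡ 0 (mod 12): 6·t ≡ 0 − 0 = 0 (mod 12).
    Divide the congruence (and modulus) by g = 6: 1·t ≡ 0 (mod 2).
    So t ≡ 0 (mod 2).
    Then x = 0 + 6·0 = 0, valid modulo lcm(6, 12) = 12: x ≡ 0 (mod 12).
  Combine with x ≡ 3 (mod 9): gcd(12, 9) = 3; 3 - 0 = 3, which IS divisible by 3, so compatible.
    Write x = 0 + 12·t and substitute into x ≡ 3 (mod 9): 12·t ≡ 3 − 0 = 3 (mod 9).
    Divide the congruence (and modulus) by g = 3: 4·t ≡ 1 (mod 3).
    Reduce coefficients mod 3: 1·t ≡ 1 (mod 3).
    So t ≡ 1 (mod 3).
    Then x = 0 + 12·1 = 12, valid modulo lcm(12, 9) = 36: x ≡ 12 (mod 36).
Verify: 12 mod 6 = 0, 12 mod 12 = 0, 12 mod 9 = 3.

x ≡ 12 (mod 36).


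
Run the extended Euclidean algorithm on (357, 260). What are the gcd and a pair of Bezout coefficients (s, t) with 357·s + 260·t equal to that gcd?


Euclidean algorithm on (357, 260) — divide until remainder is 0:
  357 = 1 · 260 + 97
  260 = 2 · 97 + 66
  97 = 1 · 66 + 31
  66 = 2 · 31 + 4
  31 = 7 · 4 + 3
  4 = 1 · 3 + 1
  3 = 3 · 1 + 0
gcd(357, 260) = 1.
Track Bezout coefficients alongside the remainders: start with r₀ = 357 = a·1 + b·0 (s = 1, t = 0) and r₁ = 260 = a·0 + b·1 (s = 0, t = 1); each new remainder r_{k+1} = r_{k-1} − q_k·r_k inherits s_{k+1} = s_{k-1} − q_k·s_k, t_{k+1} = t_{k-1} − q_k·t_k, so r_k = a·s_k + b·t_k at every step:
  q = 1: r = 97, s = 1 − 1·0 = 1, t = 0 − 1·1 = -1  (check: 357·1 + 260·(-1) = 97)
  q = 2: r = 66, s = 0 − 2·1 = -2, t = 1 − 2·(-1) = 3  (check: 357·(-2) + 260·3 = 66)
  q = 1: r = 31, s = 1 − 1·(-2) = 3, t = -1 − 1·3 = -4  (check: 357·3 + 260·(-4) = 31)
  q = 2: r = 4, s = -2 − 2·3 = -8, t = 3 − 2·(-4) = 11  (check: 357·(-8) + 260·11 = 4)
  q = 7: r = 3, s = 3 − 7·(-8) = 59, t = -4 − 7·11 = -81  (check: 357·59 + 260·(-81) = 3)
  q = 1: r = 1, s = -8 − 1·59 = -67, t = 11 − 1·(-81) = 92  (check: 357·(-67) + 260·92 = 1)
The row with r = 1 (the gcd) gives the Bezout coefficients s = -67, t = 92.
Result: 357 · (-67) + 260 · (92) = 1.

gcd(357, 260) = 1; s = -67, t = 92 (check: 357·(-67) + 260·92 = 1).


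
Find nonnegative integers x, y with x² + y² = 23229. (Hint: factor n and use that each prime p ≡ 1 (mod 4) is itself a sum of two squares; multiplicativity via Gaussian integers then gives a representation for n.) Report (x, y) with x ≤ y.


Step 1: Factor n = 23229 = 3^2 · 29 · 89.
Step 2: Check the mod-4 condition on each prime factor: 3 ≡ 3 (mod 4), exponent 2 (must be even); 29 ≡ 1 (mod 4), exponent 1; 89 ≡ 1 (mod 4), exponent 1.
All primes ≡ 3 (mod 4) appear to even exponent (or don't appear), so by the two-squares theorem n IS expressible as a sum of two squares.
Step 3: Build a representation. Group n = k² · m with k = 3 and m = 29 · 89 = 2581 (a product of primes ≡ 1 (mod 4)); a representation of m scales to one of n via (k·x)² + (k·y)² = k²(x² + y²). Each prime p ≡ 1 (mod 4) is itself a sum of two squares; find a² by testing p − a² for a perfect square:
  29: 29 − 1² = 28, 29 − 2² = 25 = 5² ⇒ 29 = 2² + 5².
  89: 89 − 1² = 88, 89 − 2² = 85, 89 − 3² = 80, 89 − 4² = 73, 89 − 5² = 64 = 8² ⇒ 89 = 5² + 8².
  Combine using the Brahmagupta–Fibonacci identity (a² + b²)(c² + d²) = (ac − bd)² + (ad + bc)² = (ac + bd)² + (ad − bc)²:
  29 · 89 = 2581: from (2² + 5²)(5² + 8²), take (2·5 − 5·8, 2·8 + 5·5) = (10 − 40, 16 + 25) = (-30, 41); dropping signs (only squares matter) gives (30, 41); check 30² + 41² = 900 + 1681 = 2581 ✓.
  Scale by k = 3: (3·30, 3·41) = (90, 123).
Step 4: Order so x ≤ y and verify: 90² + 123² = 8100 + 15129 = 23229 = n. ✓

n = 23229 = 90² + 123² (one valid representation with x ≤ y).


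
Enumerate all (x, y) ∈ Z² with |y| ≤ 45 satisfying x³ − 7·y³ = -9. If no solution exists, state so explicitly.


The equation is x³ - 7y³ = -9. For fixed y, x³ = 7·y³ − 9, so a solution requires the RHS to be a perfect cube.
Strategy: iterate y from -45 to 45, compute RHS = 7·y³ − 9, and check whether it is a (positive or negative) perfect cube.
Check small values of y:
  y = 0: RHS = -9 is not a perfect cube.
  y = 1: RHS = -2 is not a perfect cube.
  y = -1: RHS = -16 is not a perfect cube.
  y = 2: RHS = 47 is not a perfect cube.
  y = -2: RHS = -65 is not a perfect cube.
  y = 3: RHS = 180 is not a perfect cube.
  y = -3: RHS = -198 is not a perfect cube.
Continuing the search up to |y| = 45 finds no solutions either.
No (x, y) in the scanned range satisfies the equation.

No integer solutions with |y| ≤ 45.


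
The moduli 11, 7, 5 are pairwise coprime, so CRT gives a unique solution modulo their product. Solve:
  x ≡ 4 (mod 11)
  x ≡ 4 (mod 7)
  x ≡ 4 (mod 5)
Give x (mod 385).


Moduli 11, 7, 5 are pairwise coprime; by CRT there is a unique solution modulo M = 11 · 7 · 5 = 385.
Solve pairwise, accumulating the modulus:
  Start with x ≡ 4 (mod 11).
  Combine with x ≡ 4 (mod 7): since gcd(11, 7) = 1, we get a unique residue mod 77.
    Write x = 4 + 11·t and substitute into x ≡ 4 (mod 7): 11·t ≡ 4 − 4 = 0 (mod 7).
    Reduce coefficients mod 7: 4·t ≡ 0 (mod 7).
    The inverse of 4 mod 7 is 2 (since 4·2 = 8 = 1·7 + 1), so t ≡ 2·0 = 0 ≡ 0 (mod 7).
    Then x = 4 + 11·0 = 4, valid modulo lcm(11, 7) = 77: x ≡ 4 (mod 77).
  Combine with x ≡ 4 (mod 5): since gcd(77, 5) = 1, we get a unique residue mod 385.
    Write x = 4 + 77·t and substitute into x ≡ 4 (mod 5): 77·t ≡ 4 − 4 = 0 (mod 5).
    Reduce coefficients mod 5: 2·t ≡ 0 (mod 5).
    The inverse of 2 mod 5 is 3 (since 2·3 = 6 = 1·5 + 1), so t ≡ 3·0 = 0 ≡ 0 (mod 5).
    Then x = 4 + 77·0 = 4, valid modulo lcm(77, 5) = 385: x ≡ 4 (mod 385).
Verify: 4 mod 11 = 4 ✓, 4 mod 7 = 4 ✓, 4 mod 5 = 4 ✓.

x ≡ 4 (mod 385).


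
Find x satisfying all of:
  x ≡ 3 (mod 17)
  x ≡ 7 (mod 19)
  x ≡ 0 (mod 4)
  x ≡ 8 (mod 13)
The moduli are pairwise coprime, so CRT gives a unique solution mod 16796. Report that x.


Product of moduli M = 17 · 19 · 4 · 13 = 16796.
Merge one congruence at a time:
  Start: x ≡ 3 (mod 17).
  Combine with x ≡ 7 (mod 19); new modulus lcm = 323.
    Write x = 3 + 17·t and substitute into x ≡ 7 (mod 19): 17·t ≡ 7 − 3 = 4 (mod 19).
    The inverse of 17 mod 19 is 9 (since 17·9 = 153 = 8·19 + 1), so t ≡ 9·4 = 36 ≡ 17 (mod 19).
    Then x = 3 + 17·17 = 292, valid modulo lcm(17, 19) = 323: x ≡ 292 (mod 323).
  Combine with x ≡ 0 (mod 4); new modulus lcm = 1292.
    Write x = 292 + 323·t and substitute into x ≡ 0 (mod 4): 323·t ≡ 0 − 292 = -292 (mod 4).
    Reduce coefficients mod 4: 3·t ≡ 0 (mod 4).
    The inverse of 3 mod 4 is 3 (since 3·3 = 9 = 2·4 + 1), so t ≡ 3·0 = 0 ≡ 0 (mod 4).
    Then x = 292 + 323·0 = 292, valid modulo lcm(323, 4) = 1292: x ≡ 292 (mod 1292).
  Combine with x ≡ 8 (mod 13); new modulus lcm = 16796.
    Write x = 292 + 1292·t and substitute into x ≡ 8 (mod 13): 1292·t ≡ 8 − 292 = -284 (mod 13).
    Reduce coefficients mod 13: 5·t ≡ 2 (mod 13).
    The inverse of 5 mod 13 is 8 (since 5·8 = 40 = 3·13 + 1), so t ≡ 8·2 = 16 ≡ 3 (mod 13).
    Then x = 292 + 1292·3 = 4168, valid modulo lcm(1292, 13) = 16796: x ≡ 4168 (mod 16796).
Verify against each original: 4168 mod 17 = 3, 4168 mod 19 = 7, 4168 mod 4 = 0, 4168 mod 13 = 8.

x ≡ 4168 (mod 16796).


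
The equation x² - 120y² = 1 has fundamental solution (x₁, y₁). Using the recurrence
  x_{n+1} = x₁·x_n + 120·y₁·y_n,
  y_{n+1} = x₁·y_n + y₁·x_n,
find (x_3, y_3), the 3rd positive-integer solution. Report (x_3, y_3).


Step 1: Find the fundamental solution (x₁, y₁) of x² - 120y² = 1.
  Expand √120 as a continued fraction. a₀ = ⌊√120⌋ = 10; iterate m_{k+1} = d_k·a_k − m_k, d_{k+1} = (120 − m_{k+1}²)/d_k, a_{k+1} = ⌊(a₀ + m_{k+1})/d_{k+1}⌋ (starting m₀ = 0, d₀ = 1), with convergents p_k = a_k·p_{k-1} + p_{k-2}, q_k = a_k·q_{k-1} + q_{k-2} (p₋₁ = 1, q₋₁ = 0):
  k = 0: a₀ = 10; p₀/q₀ = 10/1; p₀² − 120·q₀² = 100 − 120 = -20.
  k = 1: m = 10, d = 20, a = ⌊(10 + 10)/20⌋ = 1; p/q = (1·10 + 1)/(1·1 + 0) = 11/1; p² − 120·q² = 121 − 120 = 1.
  The first convergent with p² − 120·q² = 1 gives the fundamental solution (x₁, y₁) = (11, 1).
Step 2: Apply the recurrence (x_{n+1}, y_{n+1}) = (x₁x_n + 120y₁y_n, x₁y_n + y₁x_n) repeatedly.
  From (x_1, y_1) = (11, 1): x_2 = 11·11 + 120·1·1 = 241; y_2 = 11·1 + 1·11 = 22.
  From (x_2, y_2) = (241, 22): x_3 = 11·241 + 120·1·22 = 5291; y_3 = 11·22 + 1·241 = 483.
Step 3: Verify x_3² - 120·y_3² = 27994681 - 27994680 = 1 (should be 1). ✓

(x_1, y_1) = (11, 1); (x_3, y_3) = (5291, 483).


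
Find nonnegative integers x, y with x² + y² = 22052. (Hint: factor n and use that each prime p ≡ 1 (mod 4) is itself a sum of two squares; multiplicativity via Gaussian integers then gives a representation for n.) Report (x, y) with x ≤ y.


Step 1: Factor n = 22052 = 2^2 · 37 · 149.
Step 2: Check the mod-4 condition on each prime factor: 2 = 2 (special); 37 ≡ 1 (mod 4), exponent 1; 149 ≡ 1 (mod 4), exponent 1.
All primes ≡ 3 (mod 4) appear to even exponent (or don't appear), so by the two-squares theorem n IS expressible as a sum of two squares.
Step 3: Build a representation. Group n = k² · m with k = 2 and m = 37 · 149 = 5513 (a product of primes ≡ 1 (mod 4)); a representation of m scales to one of n via (k·x)² + (k·y)² = k²(x² + y²). Each prime p ≡ 1 (mod 4) is itself a sum of two squares; find a² by testing p − a² for a perfect square:
  37: 37 − 1² = 36 = 6² ⇒ 37 = 1² + 6².
  149: 149 − 1² = 148, 149 − 2² = 145, 149 − 3² = 140, 149 − 4² = 133, 149 − 5² = 124, 149 − 6² = 113, 149 − 7² = 100 = 10² ⇒ 149 = 7² + 10².
  Combine using the Brahmagupta–Fibonacci identity (a² + b²)(c² + d²) = (ac − bd)² + (ad + bc)² = (ac + bd)² + (ad − bc)²:
  37 · 149 = 5513: from (1² + 6²)(7² + 10²), take (1·7 − 6·10, 1·10 + 6·7) = (7 − 60, 10 + 42) = (-53, 52); dropping signs (only squares matter) gives (53, 52); check 53² + 52² = 2809 + 2704 = 5513 ✓.
  Scale by k = 2: (2·53, 2·52) = (106, 104).
Step 4: Order so x ≤ y and verify: 104² + 106² = 10816 + 11236 = 22052 = n. ✓

n = 22052 = 104² + 106² (one valid representation with x ≤ y).


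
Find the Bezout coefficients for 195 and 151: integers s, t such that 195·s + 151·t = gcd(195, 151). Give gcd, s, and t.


Euclidean algorithm on (195, 151) — divide until remainder is 0:
  195 = 1 · 151 + 44
  151 = 3 · 44 + 19
  44 = 2 · 19 + 6
  19 = 3 · 6 + 1
  6 = 6 · 1 + 0
gcd(195, 151) = 1.
Track Bezout coefficients alongside the remainders: start with r₀ = 195 = a·1 + b·0 (s = 1, t = 0) and r₁ = 151 = a·0 + b·1 (s = 0, t = 1); each new remainder r_{k+1} = r_{k-1} − q_k·r_k inherits s_{k+1} = s_{k-1} − q_k·s_k, t_{k+1} = t_{k-1} − q_k·t_k, so r_k = a·s_k + b·t_k at every step:
  q = 1: r = 44, s = 1 − 1·0 = 1, t = 0 − 1·1 = -1  (check: 195·1 + 151·(-1) = 44)
  q = 3: r = 19, s = 0 − 3·1 = -3, t = 1 − 3·(-1) = 4  (check: 195·(-3) + 151·4 = 19)
  q = 2: r = 6, s = 1 − 2·(-3) = 7, t = -1 − 2·4 = -9  (check: 195·7 + 151·(-9) = 6)
  q = 3: r = 1, s = -3 − 3·7 = -24, t = 4 − 3·(-9) = 31  (check: 195·(-24) + 151·31 = 1)
The row with r = 1 (the gcd) gives the Bezout coefficients s = -24, t = 31.
Result: 195 · (-24) + 151 · (31) = 1.

gcd(195, 151) = 1; s = -24, t = 31 (check: 195·(-24) + 151·31 = 1).


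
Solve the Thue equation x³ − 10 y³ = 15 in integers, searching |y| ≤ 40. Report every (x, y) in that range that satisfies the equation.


The equation is x³ - 10y³ = 15. For fixed y, x³ = 10·y³ + 15, so a solution requires the RHS to be a perfect cube.
Strategy: iterate y from -40 to 40, compute RHS = 10·y³ + 15, and check whether it is a (positive or negative) perfect cube.
Check small values of y:
  y = 0: RHS = 15 is not a perfect cube.
  y = 1: RHS = 25 is not a perfect cube.
  y = -1: RHS = 5 is not a perfect cube.
  y = 2: RHS = 95 is not a perfect cube.
  y = -2: RHS = -65 is not a perfect cube.
  y = 3: RHS = 285 is not a perfect cube.
  y = -3: RHS = -255 is not a perfect cube.
Continuing the search up to |y| = 40 finds no solutions either.
No (x, y) in the scanned range satisfies the equation.

No integer solutions with |y| ≤ 40.


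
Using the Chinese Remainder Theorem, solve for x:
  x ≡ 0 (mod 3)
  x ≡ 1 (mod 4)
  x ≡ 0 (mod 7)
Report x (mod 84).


Moduli 3, 4, 7 are pairwise coprime; by CRT there is a unique solution modulo M = 3 · 4 · 7 = 84.
Solve pairwise, accumulating the modulus:
  Start with x ≡ 0 (mod 3).
  Combine with x ≡ 1 (mod 4): since gcd(3, 4) = 1, we get a unique residue mod 12.
    Write x = 0 + 3·t and substitute into x ≡ 1 (mod 4): 3·t ≡ 1 − 0 = 1 (mod 4).
    The inverse of 3 mod 4 is 3 (since 3·3 = 9 = 2·4 + 1), so t ≡ 3·1 = 3 ≡ 3 (mod 4).
    Then x = 0 + 3·3 = 9, valid modulo lcm(3, 4) = 12: x ≡ 9 (mod 12).
  Combine with x ≡ 0 (mod 7): since gcd(12, 7) = 1, we get a unique residue mod 84.
    Write x = 9 + 12·t and substitute into x ≡ 0 (mod 7): 12·t ≡ 0 − 9 = -9 (mod 7).
    Reduce coefficients mod 7: 5·t ≡ 5 (mod 7).
    The inverse of 5 mod 7 is 3 (since 5·3 = 15 = 2·7 + 1), so t ≡ 3·5 = 15 ≡ 1 (mod 7).
    Then x = 9 + 12·1 = 21, valid modulo lcm(12, 7) = 84: x ≡ 21 (mod 84).
Verify: 21 mod 3 = 0 ✓, 21 mod 4 = 1 ✓, 21 mod 7 = 0 ✓.

x ≡ 21 (mod 84).


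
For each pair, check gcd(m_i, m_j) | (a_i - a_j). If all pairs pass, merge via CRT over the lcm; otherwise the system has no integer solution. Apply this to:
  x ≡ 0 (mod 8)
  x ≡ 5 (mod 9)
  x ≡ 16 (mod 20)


Moduli 8, 9, 20 are not pairwise coprime, so CRT works modulo lcm(m_i) when all pairwise compatibility conditions hold.
Pairwise compatibility: gcd(m_i, m_j) must divide a_i - a_j for every pair.
Merge one congruence at a time:
  Start: x ≡ 0 (mod 8).
  Combine with x ≡ 5 (mod 9): gcd(8, 9) = 1; 5 - 0 = 5, which IS divisible by 1, so compatible.
    Write x = 0 + 8·t and substitute into x ≡ 5 (mod 9): 8·t ≡ 5 − 0 = 5 (mod 9).
    The inverse of 8 mod 9 is 8 (since 8·8 = 64 = 7·9 + 1), so t ≡ 8·5 = 40 ≡ 4 (mod 9).
    Then x = 0 + 8·4 = 32, valid modulo lcm(8, 9) = 72: x ≡ 32 (mod 72).
  Combine with x ≡ 16 (mod 20): gcd(72, 20) = 4; 16 - 32 = -16, which IS divisible by 4, so compatible.
    Write x = 32 + 72·t and substitute into x ≡ 16 (mod 20): 72·t ≡ 16 − 32 = -16 (mod 20).
    Divide the congruence (and modulus) by g = 4: 18·t ≡ -4 (mod 5).
    Reduce coefficients mod 5: 3·t ≡ 1 (mod 5).
    The inverse of 3 mod 5 is 2 (since 3·2 = 6 = 1·5 + 1), so t ≡ 2·1 = 2 ≡ 2 (mod 5).
    Then x = 32 + 72·2 = 176, valid modulo lcm(72, 20) = 360: x ≡ 176 (mod 360).
Verify: 176 mod 8 = 0, 176 mod 9 = 5, 176 mod 20 = 16.

x ≡ 176 (mod 360).


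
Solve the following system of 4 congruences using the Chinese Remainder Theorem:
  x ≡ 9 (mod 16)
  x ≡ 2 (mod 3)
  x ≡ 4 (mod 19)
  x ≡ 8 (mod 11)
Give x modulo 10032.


Product of moduli M = 16 · 3 · 19 · 11 = 10032.
Merge one congruence at a time:
  Start: x ≡ 9 (mod 16).
  Combine with x ≡ 2 (mod 3); new modulus lcm = 48.
    Write x = 9 + 16·t and substitute into x ≡ 2 (mod 3): 16·t ≡ 2 − 9 = -7 (mod 3).
    Reduce coefficients mod 3: 1·t ≡ 2 (mod 3).
    So t ≡ 2 (mod 3).
    Then x = 9 + 16·2 = 41, valid modulo lcm(16, 3) = 48: x ≡ 41 (mod 48).
  Combine with x ≡ 4 (mod 19); new modulus lcm = 912.
    Write x = 41 + 48·t and substitute into x ≡ 4 (mod 19): 48·t ≡ 4 − 41 = -37 (mod 19).
    Reduce coefficients mod 19: 10·t ≡ 1 (mod 19).
    The inverse of 10 mod 19 is 2 (since 10·2 = 20 = 1·19 + 1), so t ≡ 2·1 = 2 ≡ 2 (mod 19).
    Then x = 41 + 48·2 = 137, valid modulo lcm(48, 19) = 912: x ≡ 137 (mod 912).
  Combine with x ≡ 8 (mod 11); new modulus lcm = 10032.
    Write x = 137 + 912·t and substitute into x ≡ 8 (mod 11): 912·t ≡ 8 − 137 = -129 (mod 11).
    Reduce coefficients mod 11: 10·t ≡ 3 (mod 11).
    The inverse of 10 mod 11 is 10 (since 10·10 = 100 = 9·11 + 1), so t ≡ 10·3 = 30 ≡ 8 (mod 11).
    Then x = 137 + 912·8 = 7433, valid modulo lcm(912, 11) = 10032: x ≡ 7433 (mod 10032).
Verify against each original: 7433 mod 16 = 9, 7433 mod 3 = 2, 7433 mod 19 = 4, 7433 mod 11 = 8.

x ≡ 7433 (mod 10032).


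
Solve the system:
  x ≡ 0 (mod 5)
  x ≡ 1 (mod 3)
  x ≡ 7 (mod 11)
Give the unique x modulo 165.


Moduli 5, 3, 11 are pairwise coprime; by CRT there is a unique solution modulo M = 5 · 3 · 11 = 165.
Solve pairwise, accumulating the modulus:
  Start with x ≡ 0 (mod 5).
  Combine with x ≡ 1 (mod 3): since gcd(5, 3) = 1, we get a unique residue mod 15.
    Write x = 0 + 5·t and substitute into x ≡ 1 (mod 3): 5·t ≡ 1 − 0 = 1 (mod 3).
    Reduce coefficients mod 3: 2·t ≡ 1 (mod 3).
    The inverse of 2 mod 3 is 2 (since 2·2 = 4 = 1·3 + 1), so t ≡ 2·1 = 2 ≡ 2 (mod 3).
    Then x = 0 + 5·2 = 10, valid modulo lcm(5, 3) = 15: x ≡ 10 (mod 15).
  Combine with x ≡ 7 (mod 11): since gcd(15, 11) = 1, we get a unique residue mod 165.
    Write x = 10 + 15·t and substitute into x ≡ 7 (mod 11): 15·t ≡ 7 − 10 = -3 (mod 11).
    Reduce coefficients mod 11: 4·t ≡ 8 (mod 11).
    The inverse of 4 mod 11 is 3 (since 4·3 = 12 = 1·11 + 1), so t ≡ 3·8 = 24 ≡ 2 (mod 11).
    Then x = 10 + 15·2 = 40, valid modulo lcm(15, 11) = 165: x ≡ 40 (mod 165).
Verify: 40 mod 5 = 0 ✓, 40 mod 3 = 1 ✓, 40 mod 11 = 7 ✓.

x ≡ 40 (mod 165).


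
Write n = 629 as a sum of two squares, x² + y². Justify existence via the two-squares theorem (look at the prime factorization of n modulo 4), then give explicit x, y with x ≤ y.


Step 1: Factor n = 629 = 17 · 37.
Step 2: Check the mod-4 condition on each prime factor: 17 ≡ 1 (mod 4), exponent 1; 37 ≡ 1 (mod 4), exponent 1.
All primes ≡ 3 (mod 4) appear to even exponent (or don't appear), so by the two-squares theorem n IS expressible as a sum of two squares.
Step 3: Build a representation. Here n = 17 · 37 is a product of primes ≡ 1 (mod 4). Each prime p ≡ 1 (mod 4) is itself a sum of two squares; find a² by testing p − a² for a perfect square:
  17: 17 − 1² = 16 = 4² ⇒ 17 = 1² + 4².
  37: 37 − 1² = 36 = 6² ⇒ 37 = 1² + 6².
  Combine using the Brahmagupta–Fibonacci identity (a² + b²)(c² + d²) = (ac − bd)² + (ad + bc)² = (ac + bd)² + (ad − bc)²:
  17 · 37 = 629: from (1² + 4²)(1² + 6²), take (1·1 − 4·6, 1·6 + 4·1) = (1 − 24, 6 + 4) = (-23, 10); dropping signs (only squares matter) gives (23, 10); check 23² + 10² = 529 + 100 = 629 ✓.
Step 4: Order so x ≤ y and verify: 10² + 23² = 100 + 529 = 629 = n. ✓

n = 629 = 10² + 23² (one valid representation with x ≤ y).


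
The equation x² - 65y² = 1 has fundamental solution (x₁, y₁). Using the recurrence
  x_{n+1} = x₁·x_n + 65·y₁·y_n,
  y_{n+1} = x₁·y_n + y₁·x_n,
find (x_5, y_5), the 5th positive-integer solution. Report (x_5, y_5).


Step 1: Find the fundamental solution (x₁, y₁) of x² - 65y² = 1.
  Expand √65 as a continued fraction. a₀ = ⌊√65⌋ = 8; iterate m_{k+1} = d_k·a_k − m_k, d_{k+1} = (65 − m_{k+1}²)/d_k, a_{k+1} = ⌊(a₀ + m_{k+1})/d_{k+1}⌋ (starting m₀ = 0, d₀ = 1), with convergents p_k = a_k·p_{k-1} + p_{k-2}, q_k = a_k·q_{k-1} + q_{k-2} (p₋₁ = 1, q₋₁ = 0):
  k = 0: a₀ = 8; p₀/q₀ = 8/1; p₀² − 65·q₀² = 64 − 65 = -1.
  k = 1: m = 8, d = 1, a = ⌊(8 + 8)/1⌋ = 16; p/q = (16·8 + 1)/(16·1 + 0) = 129/16; p² − 65·q² = 16641 − 16640 = 1.
  The first convergent with p² − 65·q² = 1 gives the fundamental solution (x₁, y₁) = (129, 16).
Step 2: Apply the recurrence (x_{n+1}, y_{n+1}) = (x₁x_n + 65y₁y_n, x₁y_n + y₁x_n) repeatedly.
  From (x_1, y_1) = (129, 16): x_2 = 129·129 + 65·16·16 = 33281; y_2 = 129·16 + 16·129 = 4128.
  From (x_2, y_2) = (33281, 4128): x_3 = 129·33281 + 65·16·4128 = 8586369; y_3 = 129·4128 + 16·33281 = 1065008.
  From (x_3, y_3) = (8586369, 1065008): x_4 = 129·8586369 + 65·16·1065008 = 2215249921; y_4 = 129·1065008 + 16·8586369 = 274767936.
  From (x_4, y_4) = (2215249921, 274767936): x_5 = 129·2215249921 + 65·16·274767936 = 571525893249; y_5 = 129·274767936 + 16·2215249921 = 70889062480.
Step 3: Verify x_5² - 65·y_5² = 326641846654067343776001 - 326641846654067343776000 = 1 (should be 1). ✓

(x_1, y_1) = (129, 16); (x_5, y_5) = (571525893249, 70889062480).


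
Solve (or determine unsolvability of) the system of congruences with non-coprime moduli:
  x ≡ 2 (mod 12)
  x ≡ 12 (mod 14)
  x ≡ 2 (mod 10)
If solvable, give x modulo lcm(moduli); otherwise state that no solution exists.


Moduli 12, 14, 10 are not pairwise coprime, so CRT works modulo lcm(m_i) when all pairwise compatibility conditions hold.
Pairwise compatibility: gcd(m_i, m_j) must divide a_i - a_j for every pair.
Merge one congruence at a time:
  Start: x ≡ 2 (mod 12).
  Combine with x ≡ 12 (mod 14): gcd(12, 14) = 2; 12 - 2 = 10, which IS divisible by 2, so compatible.
    Write x = 2 + 12·t and substitute into x ≡ 12 (mod 14): 12·t ≡ 12 − 2 = 10 (mod 14).
    Divide the congruence (and modulus) by g = 2: 6·t ≡ 5 (mod 7).
    The inverse of 6 mod 7 is 6 (since 6·6 = 36 = 5·7 + 1), so t ≡ 6·5 = 30 ≡ 2 (mod 7).
    Then x = 2 + 12·2 = 26, valid modulo lcm(12, 14) = 84: x ≡ 26 (mod 84).
  Combine with x ≡ 2 (mod 10): gcd(84, 10) = 2; 2 - 26 = -24, which IS divisible by 2, so compatible.
    Write x = 26 + 84·t and substitute into x ≡ 2 (mod 10): 84·t ≡ 2 − 26 = -24 (mod 10).
    Divide the congruence (and modulus) by g = 2: 42·t ≡ -12 (mod 5).
    Reduce coefficients mod 5: 2·t ≡ 3 (mod 5).
    The inverse of 2 mod 5 is 3 (since 2·3 = 6 = 1·5 + 1), so t ≡ 3·3 = 9 ≡ 4 (mod 5).
    Then x = 26 + 84·4 = 362, valid modulo lcm(84, 10) = 420: x ≡ 362 (mod 420).
Verify: 362 mod 12 = 2, 362 mod 14 = 12, 362 mod 10 = 2.

x ≡ 362 (mod 420).


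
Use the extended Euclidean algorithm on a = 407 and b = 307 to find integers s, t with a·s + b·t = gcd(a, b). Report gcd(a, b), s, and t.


Euclidean algorithm on (407, 307) — divide until remainder is 0:
  407 = 1 · 307 + 100
  307 = 3 · 100 + 7
  100 = 14 · 7 + 2
  7 = 3 · 2 + 1
  2 = 2 · 1 + 0
gcd(407, 307) = 1.
Track Bezout coefficients alongside the remainders: start with r₀ = 407 = a·1 + b·0 (s = 1, t = 0) and r₁ = 307 = a·0 + b·1 (s = 0, t = 1); each new remainder r_{k+1} = r_{k-1} − q_k·r_k inherits s_{k+1} = s_{k-1} − q_k·s_k, t_{k+1} = t_{k-1} − q_k·t_k, so r_k = a·s_k + b·t_k at every step:
  q = 1: r = 100, s = 1 − 1·0 = 1, t = 0 − 1·1 = -1  (check: 407·1 + 307·(-1) = 100)
  q = 3: r = 7, s = 0 − 3·1 = -3, t = 1 − 3·(-1) = 4  (check: 407·(-3) + 307·4 = 7)
  q = 14: r = 2, s = 1 − 14·(-3) = 43, t = -1 − 14·4 = -57  (check: 407·43 + 307·(-57) = 2)
  q = 3: r = 1, s = -3 − 3·43 = -132, t = 4 − 3·(-57) = 175  (check: 407·(-132) + 307·175 = 1)
The row with r = 1 (the gcd) gives the Bezout coefficients s = -132, t = 175.
Result: 407 · (-132) + 307 · (175) = 1.

gcd(407, 307) = 1; s = -132, t = 175 (check: 407·(-132) + 307·175 = 1).


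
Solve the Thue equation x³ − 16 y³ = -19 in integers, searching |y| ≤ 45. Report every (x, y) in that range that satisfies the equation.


The equation is x³ - 16y³ = -19. For fixed y, x³ = 16·y³ − 19, so a solution requires the RHS to be a perfect cube.
Strategy: iterate y from -45 to 45, compute RHS = 16·y³ − 19, and check whether it is a (positive or negative) perfect cube.
Check small values of y:
  y = 0: RHS = -19 is not a perfect cube.
  y = 1: RHS = -3 is not a perfect cube.
  y = -1: RHS = -35 is not a perfect cube.
  y = 2: RHS = 109 is not a perfect cube.
  y = -2: RHS = -147 is not a perfect cube.
  y = 3: RHS = 413 is not a perfect cube.
  y = -3: RHS = -451 is not a perfect cube.
Continuing the search up to |y| = 45 finds no solutions either.
No (x, y) in the scanned range satisfies the equation.

No integer solutions with |y| ≤ 45.


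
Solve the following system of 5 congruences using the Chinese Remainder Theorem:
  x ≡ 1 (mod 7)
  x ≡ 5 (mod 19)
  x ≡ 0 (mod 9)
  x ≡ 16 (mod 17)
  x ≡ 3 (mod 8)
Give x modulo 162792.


Product of moduli M = 7 · 19 · 9 · 17 · 8 = 162792.
Merge one congruence at a time:
  Start: x ≡ 1 (mod 7).
  Combine with x ≡ 5 (mod 19); new modulus lcm = 133.
    Write x = 1 + 7·t and substitute into x ≡ 5 (mod 19): 7·t ≡ 5 − 1 = 4 (mod 19).
    The inverse of 7 mod 19 is 11 (since 7·11 = 77 = 4·19 + 1), so t ≡ 11·4 = 44 ≡ 6 (mod 19).
    Then x = 1 + 7·6 = 43, valid modulo lcm(7, 19) = 133: x ≡ 43 (mod 133).
  Combine with x ≡ 0 (mod 9); new modulus lcm = 1197.
    Write x = 43 + 133·t and substitute into x ≡ 0 (mod 9): 133·t ≡ 0 − 43 = -43 (mod 9).
    Reduce coefficients mod 9: 7·t ≡ 2 (mod 9).
    The inverse of 7 mod 9 is 4 (since 7·4 = 28 = 3·9 + 1), so t ≡ 4·2 = 8 ≡ 8 (mod 9).
    Then x = 43 + 133·8 = 1107, valid modulo lcm(133, 9) = 1197: x ≡ 1107 (mod 1197).
  Combine with x ≡ 16 (mod 17); new modulus lcm = 20349.
    Write x = 1107 + 1197·t and substitute into x ≡ 16 (mod 17): 1197·t ≡ 16 − 1107 = -1091 (mod 17).
    Reduce coefficients mod 17: 7·t ≡ 14 (mod 17).
    The inverse of 7 mod 17 is 5 (since 7·5 = 35 = 2·17 + 1), so t ≡ 5·14 = 70 ≡ 2 (mod 17).
    Then x = 1107 + 1197·2 = 3501, valid modulo lcm(1197, 17) = 20349: x ≡ 3501 (mod 20349).
  Combine with x ≡ 3 (mod 8); new modulus lcm = 162792.
    Write x = 3501 + 20349·t and substitute into x ≡ 3 (mod 8): 20349·t ≡ 3 − 3501 = -3498 (mod 8).
    Reduce coefficients mod 8: 5·t ≡ 6 (mod 8).
    The inverse of 5 mod 8 is 5 (since 5·5 = 25 = 3·8 + 1), so t ≡ 5·6 = 30 ≡ 6 (mod 8).
    Then x = 3501 + 20349·6 = 125595, valid modulo lcm(20349, 8) = 162792: x ≡ 125595 (mod 162792).
Verify against each original: 125595 mod 7 = 1, 125595 mod 19 = 5, 125595 mod 9 = 0, 125595 mod 17 = 16, 125595 mod 8 = 3.

x ≡ 125595 (mod 162792).


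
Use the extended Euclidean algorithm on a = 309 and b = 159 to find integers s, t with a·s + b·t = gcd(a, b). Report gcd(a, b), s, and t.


Euclidean algorithm on (309, 159) — divide until remainder is 0:
  309 = 1 · 159 + 150
  159 = 1 · 150 + 9
  150 = 16 · 9 + 6
  9 = 1 · 6 + 3
  6 = 2 · 3 + 0
gcd(309, 159) = 3.
Track Bezout coefficients alongside the remainders: start with r₀ = 309 = a·1 + b·0 (s = 1, t = 0) and r₁ = 159 = a·0 + b·1 (s = 0, t = 1); each new remainder r_{k+1} = r_{k-1} − q_k·r_k inherits s_{k+1} = s_{k-1} − q_k·s_k, t_{k+1} = t_{k-1} − q_k·t_k, so r_k = a·s_k + b·t_k at every step:
  q = 1: r = 150, s = 1 − 1·0 = 1, t = 0 − 1·1 = -1  (check: 309·1 + 159·(-1) = 150)
  q = 1: r = 9, s = 0 − 1·1 = -1, t = 1 − 1·(-1) = 2  (check: 309·(-1) + 159·2 = 9)
  q = 16: r = 6, s = 1 − 16·(-1) = 17, t = -1 − 16·2 = -33  (check: 309·17 + 159·(-33) = 6)
  q = 1: r = 3, s = -1 − 1·17 = -18, t = 2 − 1·(-33) = 35  (check: 309·(-18) + 159·35 = 3)
The row with r = 3 (the gcd) gives the Bezout coefficients s = -18, t = 35.
Result: 309 · (-18) + 159 · (35) = 3.

gcd(309, 159) = 3; s = -18, t = 35 (check: 309·(-18) + 159·35 = 3).


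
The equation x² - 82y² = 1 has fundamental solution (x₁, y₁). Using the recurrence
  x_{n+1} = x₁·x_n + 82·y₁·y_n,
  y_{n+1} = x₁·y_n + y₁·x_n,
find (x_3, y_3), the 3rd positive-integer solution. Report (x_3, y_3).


Step 1: Find the fundamental solution (x₁, y₁) of x² - 82y² = 1.
  Expand √82 as a continued fraction. a₀ = ⌊√82⌋ = 9; iterate m_{k+1} = d_k·a_k − m_k, d_{k+1} = (82 − m_{k+1}²)/d_k, a_{k+1} = ⌊(a₀ + m_{k+1})/d_{k+1}⌋ (starting m₀ = 0, d₀ = 1), with convergents p_k = a_k·p_{k-1} + p_{k-2}, q_k = a_k·q_{k-1} + q_{k-2} (p₋₁ = 1, q₋₁ = 0):
  k = 0: a₀ = 9; p₀/q₀ = 9/1; p₀² − 82·q₀² = 81 − 82 = -1.
  k = 1: m = 9, d = 1, a = ⌊(9 + 9)/1⌋ = 18; p/q = (18·9 + 1)/(18·1 + 0) = 163/18; p² − 82·q² = 26569 − 26568 = 1.
  The first convergent with p² − 82·q² = 1 gives the fundamental solution (x₁, y₁) = (163, 18).
Step 2: Apply the recurrence (x_{n+1}, y_{n+1}) = (x₁x_n + 82y₁y_n, x₁y_n + y₁x_n) repeatedly.
  From (x_1, y_1) = (163, 18): x_2 = 163·163 + 82·18·18 = 53137; y_2 = 163·18 + 18·163 = 5868.
  From (x_2, y_2) = (53137, 5868): x_3 = 163·53137 + 82·18·5868 = 17322499; y_3 = 163·5868 + 18·53137 = 1912950.
Step 3: Verify x_3² - 82·y_3² = 300068971605001 - 300068971605000 = 1 (should be 1). ✓

(x_1, y_1) = (163, 18); (x_3, y_3) = (17322499, 1912950).


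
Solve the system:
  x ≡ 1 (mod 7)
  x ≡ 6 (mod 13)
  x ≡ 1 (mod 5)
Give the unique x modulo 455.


Moduli 7, 13, 5 are pairwise coprime; by CRT there is a unique solution modulo M = 7 · 13 · 5 = 455.
Solve pairwise, accumulating the modulus:
  Start with x ≡ 1 (mod 7).
  Combine with x ≡ 6 (mod 13): since gcd(7, 13) = 1, we get a unique residue mod 91.
    Write x = 1 + 7·t and substitute into x ≡ 6 (mod 13): 7·t ≡ 6 − 1 = 5 (mod 13).
    The inverse of 7 mod 13 is 2 (since 7·2 = 14 = 1·13 + 1), so t ≡ 2·5 = 10 ≡ 10 (mod 13).
    Then x = 1 + 7·10 = 71, valid modulo lcm(7, 13) = 91: x ≡ 71 (mod 91).
  Combine with x ≡ 1 (mod 5): since gcd(91, 5) = 1, we get a unique residue mod 455.
    Write x = 71 + 91·t and substitute into x ≡ 1 (mod 5): 91·t ≡ 1 − 71 = -70 (mod 5).
    Reduce coefficients mod 5: 1·t ≡ 0 (mod 5).
    So t ≡ 0 (mod 5).
    Then x = 71 + 91·0 = 71, valid modulo lcm(91, 5) = 455: x ≡ 71 (mod 455).
Verify: 71 mod 7 = 1 ✓, 71 mod 13 = 6 ✓, 71 mod 5 = 1 ✓.

x ≡ 71 (mod 455).


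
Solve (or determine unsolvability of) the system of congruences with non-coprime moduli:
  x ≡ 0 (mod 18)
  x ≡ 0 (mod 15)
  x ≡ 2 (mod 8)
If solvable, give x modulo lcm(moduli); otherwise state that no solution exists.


Moduli 18, 15, 8 are not pairwise coprime, so CRT works modulo lcm(m_i) when all pairwise compatibility conditions hold.
Pairwise compatibility: gcd(m_i, m_j) must divide a_i - a_j for every pair.
Merge one congruence at a time:
  Start: x ≡ 0 (mod 18).
  Combine with x ≡ 0 (mod 15): gcd(18, 15) = 3; 0 - 0 = 0, which IS divisible by 3, so compatible.
    Write x = 0 + 18·t and substitute into x ≡ 0 (mod 15): 18·t ≡ 0 − 0 = 0 (mod 15).
    Divide the congruence (and modulus) by g = 3: 6·t ≡ 0 (mod 5).
    Reduce coefficients mod 5: 1·t ≡ 0 (mod 5).
    So t ≡ 0 (mod 5).
    Then x = 0 + 18·0 = 0, valid modulo lcm(18, 15) = 90: x ≡ 0 (mod 90).
  Combine with x ≡ 2 (mod 8): gcd(90, 8) = 2; 2 - 0 = 2, which IS divisible by 2, so compatible.
    Write x = 0 + 90·t and substitute into x ≡ 2 (mod 8): 90·t ≡ 2 − 0 = 2 (mod 8).
    Divide the congruence (and modulus) by g = 2: 45·t ≡ 1 (mod 4).
    Reduce coefficients mod 4: 1·t ≡ 1 (mod 4).
    So t ≡ 1 (mod 4).
    Then x = 0 + 90·1 = 90, valid modulo lcm(90, 8) = 360: x ≡ 90 (mod 360).
Verify: 90 mod 18 = 0, 90 mod 15 = 0, 90 mod 8 = 2.

x ≡ 90 (mod 360).


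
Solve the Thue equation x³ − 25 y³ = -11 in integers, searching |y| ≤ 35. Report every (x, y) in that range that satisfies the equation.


The equation is x³ - 25y³ = -11. For fixed y, x³ = 25·y³ − 11, so a solution requires the RHS to be a perfect cube.
Strategy: iterate y from -35 to 35, compute RHS = 25·y³ − 11, and check whether it is a (positive or negative) perfect cube.
Check small values of y:
  y = 0: RHS = -11 is not a perfect cube.
  y = 1: RHS = 14 is not a perfect cube.
  y = -1: RHS = -36 is not a perfect cube.
  y = 2: RHS = 189 is not a perfect cube.
  y = -2: RHS = -211 is not a perfect cube.
  y = 3: RHS = 664 is not a perfect cube.
  y = -3: RHS = -686 is not a perfect cube.
Continuing the search up to |y| = 35 finds no solutions either.
No (x, y) in the scanned range satisfies the equation.

No integer solutions with |y| ≤ 35.
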